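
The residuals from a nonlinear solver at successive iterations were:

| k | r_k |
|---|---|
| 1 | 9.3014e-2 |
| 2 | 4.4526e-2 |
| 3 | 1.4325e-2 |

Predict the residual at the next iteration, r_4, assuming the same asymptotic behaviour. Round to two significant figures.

First estimate the order: p ≈ ln(r_3/r_2) / ln(r_2/r_1) = ln(1.4325e-2/4.4526e-2)/ln(4.4526e-2/9.3014e-2) = ln(0.321722)/ln(0.478702) ≈ 1.5394.
Then r_4 ≈ r_3·(r_3/r_2)^p = 1.4325e-2·(0.321722)^1.5394 = 1.4325e-2·0.174508 ≈ 0.0025.

2.5e-3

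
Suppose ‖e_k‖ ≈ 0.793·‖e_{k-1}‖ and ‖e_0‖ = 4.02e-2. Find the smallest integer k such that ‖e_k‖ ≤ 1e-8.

After k steps, ‖e_k‖ ≈ 4.02e-2·0.793^k.
Need 0.793^k ≤ 1e-8/4.02e-2 = 2.48756e-07.
k ≥ ln(2.48756e-07)/ln(0.793) = -15.2068/-0.23193 = 65.566.
Smallest integer k = 66.

66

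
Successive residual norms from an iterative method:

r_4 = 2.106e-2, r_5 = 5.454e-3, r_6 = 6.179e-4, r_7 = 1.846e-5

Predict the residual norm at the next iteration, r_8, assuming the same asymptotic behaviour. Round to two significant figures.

6.4e-8

First estimate the order: p ≈ ln(r_7/r_6) / ln(r_6/r_5) = ln(1.846e-5/6.179e-4)/ln(6.179e-4/5.454e-3) = ln(0.0298754)/ln(0.113293) ≈ 1.6121.
Then r_8 ≈ r_7·(r_7/r_6)^p = 1.846e-5·(0.0298754)^1.6121 = 1.846e-5·0.0034838 ≈ 6.431e-08.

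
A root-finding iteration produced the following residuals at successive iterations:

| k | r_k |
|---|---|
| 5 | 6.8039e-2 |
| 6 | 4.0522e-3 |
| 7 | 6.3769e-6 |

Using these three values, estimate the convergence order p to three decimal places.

2.288

p ≈ ln(r_7/r_6) / ln(r_6/r_5)
  = ln(6.3769e-6/4.0522e-3) / ln(4.0522e-3/6.8039e-2)
  = ln(0.00157369) / ln(0.059557)
  = -6.454332 / -2.820821 ≈ 2.288104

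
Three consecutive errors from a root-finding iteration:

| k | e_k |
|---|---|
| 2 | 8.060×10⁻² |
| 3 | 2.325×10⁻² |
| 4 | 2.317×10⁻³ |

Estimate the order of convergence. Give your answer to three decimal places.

p ≈ ln(e_4/e_3) / ln(e_3/e_2)
  = ln(2.317×10⁻³/2.325×10⁻²) / ln(2.325×10⁻²/8.060×10⁻²)
  = ln(0.0996559) / ln(0.288462)
  = -2.306032 / -1.243192 ≈ 1.854928

1.855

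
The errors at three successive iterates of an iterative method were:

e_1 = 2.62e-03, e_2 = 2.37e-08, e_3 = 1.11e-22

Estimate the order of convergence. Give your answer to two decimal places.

p ≈ ln(e_3/e_2) / ln(e_2/e_1)
  = ln(1.11e-22/2.37e-08) / ln(2.37e-08/2.62e-03)
  = ln(4.68354e-15) / ln(9.0458e-06)
  = -32.99472 / -11.61321 ≈ 2.84114

2.84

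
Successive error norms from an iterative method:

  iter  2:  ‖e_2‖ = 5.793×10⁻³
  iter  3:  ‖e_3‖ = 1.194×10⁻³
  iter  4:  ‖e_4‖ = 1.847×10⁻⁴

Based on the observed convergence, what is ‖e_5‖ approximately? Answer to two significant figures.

First estimate the order: p ≈ ln(‖e_4‖/‖e_3‖) / ln(‖e_3‖/‖e_2‖) = ln(1.847×10⁻⁴/1.194×10⁻³)/ln(1.194×10⁻³/5.793×10⁻³) = ln(0.15469)/ln(0.206111) ≈ 1.1817.
Then ‖e_5‖ ≈ ‖e_4‖·(‖e_4‖/‖e_3‖)^p = 1.847×10⁻⁴·(0.15469)^1.1817 = 1.847×10⁻⁴·0.110202 ≈ 2.035e-05.

2.0e-5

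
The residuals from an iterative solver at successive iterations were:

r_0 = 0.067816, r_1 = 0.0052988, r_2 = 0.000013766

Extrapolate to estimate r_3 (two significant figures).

First estimate the order: p ≈ ln(r_2/r_1) / ln(r_1/r_0) = ln(0.000013766/0.0052988)/ln(0.0052988/0.067816) = ln(0.00259795)/ln(0.078135) ≈ 2.3351.
Then r_3 ≈ r_2·(r_2/r_1)^p = 0.000013766·(0.00259795)^2.3351 = 0.000013766·9.1813e-07 ≈ 1.264e-11.

1.3e-11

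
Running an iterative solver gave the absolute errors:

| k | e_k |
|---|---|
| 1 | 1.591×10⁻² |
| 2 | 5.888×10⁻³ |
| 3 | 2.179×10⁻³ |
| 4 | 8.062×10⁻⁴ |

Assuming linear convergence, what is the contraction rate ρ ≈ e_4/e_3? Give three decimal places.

0.370

ρ ≈ e_4/e_3 = 8.062×10⁻⁴/2.179×10⁻³ = 0.36999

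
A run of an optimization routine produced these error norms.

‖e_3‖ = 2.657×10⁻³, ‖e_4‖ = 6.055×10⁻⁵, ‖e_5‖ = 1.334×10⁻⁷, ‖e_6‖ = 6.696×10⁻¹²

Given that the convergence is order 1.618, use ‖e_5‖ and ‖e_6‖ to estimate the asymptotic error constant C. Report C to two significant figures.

C ≈ ‖e_6‖ / ‖e_5‖^1.618
  = 6.696×10⁻¹² / (1.334×10⁻⁷)^1.618
  = 6.696×10⁻¹² / 7.52492e-12 ≈ 0.88984

0.89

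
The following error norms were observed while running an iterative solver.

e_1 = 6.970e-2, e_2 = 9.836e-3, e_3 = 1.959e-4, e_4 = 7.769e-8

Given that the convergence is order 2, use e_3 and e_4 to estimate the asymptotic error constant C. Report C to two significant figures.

C ≈ e_4 / e_3^2
  = 7.769e-8 / (1.959e-4)^2
  = 7.769e-8 / 3.83768e-08 ≈ 2.0244

2.0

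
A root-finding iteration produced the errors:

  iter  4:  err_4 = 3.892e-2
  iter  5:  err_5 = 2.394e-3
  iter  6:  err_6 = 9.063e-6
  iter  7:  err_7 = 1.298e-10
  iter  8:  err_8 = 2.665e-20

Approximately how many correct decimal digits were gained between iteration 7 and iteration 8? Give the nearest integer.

Digits gained ≈ log₁₀(err_7/err_8) = log₁₀(1.298e-10/2.665e-20) = log₁₀(4.87054e+09) ≈ 9.688.

10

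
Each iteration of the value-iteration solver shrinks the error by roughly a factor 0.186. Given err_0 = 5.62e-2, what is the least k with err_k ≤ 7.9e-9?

After k steps, err_k ≈ 5.62e-2·0.186^k.
Need 0.186^k ≤ 7.9e-9/5.62e-2 = 1.40569e-07.
k ≥ ln(1.40569e-07)/ln(0.186) = -15.7776/-1.68201 = 9.380.
Smallest integer k = 10.

10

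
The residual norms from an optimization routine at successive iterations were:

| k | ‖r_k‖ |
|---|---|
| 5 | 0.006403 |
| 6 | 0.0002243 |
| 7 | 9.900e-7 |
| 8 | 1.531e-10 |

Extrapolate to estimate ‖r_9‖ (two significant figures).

First estimate the order: p ≈ ln(‖r_8‖/‖r_7‖) / ln(‖r_7‖/‖r_6‖) = ln(1.531e-10/9.900e-7)/ln(9.900e-7/0.0002243) = ln(0.000154646)/ln(0.00441373) ≈ 1.6180.
Then ‖r_9‖ ≈ ‖r_8‖·(‖r_8‖/‖r_7‖)^p = 1.531e-10·(0.000154646)^1.6180 = 1.531e-10·6.82889e-07 ≈ 1.046e-16.

1.0e-16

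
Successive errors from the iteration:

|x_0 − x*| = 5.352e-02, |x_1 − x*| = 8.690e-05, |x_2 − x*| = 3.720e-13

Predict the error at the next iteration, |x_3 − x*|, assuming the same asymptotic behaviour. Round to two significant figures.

2.9e-38

First estimate the order: p ≈ ln(|x_2 − x*|/|x_1 − x*|) / ln(|x_1 − x*|/|x_0 − x*|) = ln(3.720e-13/8.690e-05)/ln(8.690e-05/5.352e-02) = ln(4.28078e-09)/ln(0.00162369) ≈ 3.0000.
Then |x_3 − x*| ≈ |x_2 − x*|·(|x_2 − x*|/|x_1 − x*|)^p = 3.720e-13·(4.28078e-09)^3.0000 = 3.720e-13·7.84456e-26 ≈ 2.918e-38.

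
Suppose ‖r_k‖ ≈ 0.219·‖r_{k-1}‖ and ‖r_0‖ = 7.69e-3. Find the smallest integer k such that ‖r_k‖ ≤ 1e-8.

After k steps, ‖r_k‖ ≈ 7.69e-3·0.219^k.
Need 0.219^k ≤ 1e-8/7.69e-3 = 1.30039e-06.
k ≥ ln(1.30039e-06)/ln(0.219) = -13.5528/-1.51868 = 8.924.
Smallest integer k = 9.

9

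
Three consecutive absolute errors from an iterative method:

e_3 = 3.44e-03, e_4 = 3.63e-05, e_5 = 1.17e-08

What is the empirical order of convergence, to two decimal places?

1.77

p ≈ ln(e_5/e_4) / ln(e_4/e_3)
  = ln(1.17e-08/3.63e-05) / ln(3.63e-05/3.44e-03)
  = ln(0.000322314) / ln(0.0105523)
  = -8.03998 / -4.55141 ≈ 1.76648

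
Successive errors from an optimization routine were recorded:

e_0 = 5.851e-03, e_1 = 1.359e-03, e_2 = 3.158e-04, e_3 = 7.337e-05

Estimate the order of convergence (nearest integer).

1

Consecutive ratios: e_3/e_2 = 7.337e-05/3.158e-04 = 0.232331, e_2/e_1 = 3.158e-04/1.359e-03 = 0.232377.
p ≈ ln(0.232331)/ln(0.232377) = -1.4596/-1.4594 ≈ 1.00.
So the convergence is linear (order 1).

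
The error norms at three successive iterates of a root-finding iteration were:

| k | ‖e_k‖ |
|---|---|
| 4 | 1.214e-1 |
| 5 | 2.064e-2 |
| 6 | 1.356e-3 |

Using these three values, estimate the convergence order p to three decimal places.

1.537

p ≈ ln(‖e_6‖/‖e_5‖) / ln(‖e_5‖/‖e_4‖)
  = ln(1.356e-3/2.064e-2) / ln(2.064e-2/1.214e-1)
  = ln(0.0656977) / ln(0.170016)
  = -2.722691 / -1.771863 ≈ 1.536626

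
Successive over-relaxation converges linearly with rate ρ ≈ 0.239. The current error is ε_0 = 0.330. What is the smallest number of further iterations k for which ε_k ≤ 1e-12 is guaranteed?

19

After k steps, ε_k ≈ 0.330·0.239^k.
Need 0.239^k ≤ 1e-12/0.330 = 3.0303e-12.
k ≥ ln(3.0303e-12)/ln(0.239) = -26.5224/-1.43129 = 18.530.
Smallest integer k = 19.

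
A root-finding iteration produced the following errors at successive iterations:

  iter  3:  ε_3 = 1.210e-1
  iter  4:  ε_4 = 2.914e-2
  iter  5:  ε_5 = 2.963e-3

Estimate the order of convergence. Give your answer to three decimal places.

1.606

p ≈ ln(ε_5/ε_4) / ln(ε_4/ε_3)
  = ln(2.963e-3/2.914e-2) / ln(2.914e-2/1.210e-1)
  = ln(0.101682) / ln(0.240826)
  = -2.285905 / -1.423681 ≈ 1.605630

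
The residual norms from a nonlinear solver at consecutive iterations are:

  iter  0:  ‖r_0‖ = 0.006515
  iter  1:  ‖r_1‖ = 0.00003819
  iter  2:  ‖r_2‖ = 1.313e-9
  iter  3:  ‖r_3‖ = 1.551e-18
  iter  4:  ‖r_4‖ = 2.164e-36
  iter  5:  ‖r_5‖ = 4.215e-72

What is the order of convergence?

Consecutive ratios: ‖r_5‖/‖r_4‖ = 4.215e-72/2.164e-36 = 1.94778e-36, ‖r_4‖/‖r_3‖ = 2.164e-36/1.551e-18 = 1.39523e-18.
p ≈ ln(1.94778e-36)/ln(1.39523e-18) = -82.2264/-41.1135 ≈ 2.00.
So the convergence is quadratic (order 2).

2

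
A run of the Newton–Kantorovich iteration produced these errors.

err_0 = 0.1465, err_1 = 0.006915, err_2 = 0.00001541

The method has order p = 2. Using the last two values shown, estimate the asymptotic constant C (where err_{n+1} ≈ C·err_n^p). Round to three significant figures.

C ≈ err_2 / err_1^2
  = 0.00001541 / (0.006915)^2
  = 0.00001541 / 4.78172e-05 ≈ 0.32227

0.322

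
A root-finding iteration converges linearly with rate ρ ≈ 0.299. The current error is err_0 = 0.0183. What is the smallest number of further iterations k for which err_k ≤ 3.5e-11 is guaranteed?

17

After k steps, err_k ≈ 0.0183·0.299^k.
Need 0.299^k ≤ 3.5e-11/0.0183 = 1.91257e-09.
k ≥ ln(1.91257e-09)/ln(0.299) = -20.0748/-1.20731 = 16.628.
Smallest integer k = 17.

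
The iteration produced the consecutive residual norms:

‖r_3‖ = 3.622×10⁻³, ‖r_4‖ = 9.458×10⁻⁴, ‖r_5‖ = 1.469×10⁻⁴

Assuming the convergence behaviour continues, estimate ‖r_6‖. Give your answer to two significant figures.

1.1e-5

First estimate the order: p ≈ ln(‖r_5‖/‖r_4‖) / ln(‖r_4‖/‖r_3‖) = ln(1.469×10⁻⁴/9.458×10⁻⁴)/ln(9.458×10⁻⁴/3.622×10⁻³) = ln(0.155318)/ln(0.261126) ≈ 1.3869.
Then ‖r_6‖ ≈ ‖r_5‖·(‖r_5‖/‖r_4‖)^p = 1.469×10⁻⁴·(0.155318)^1.3869 = 1.469×10⁻⁴·0.0755624 ≈ 1.11e-05.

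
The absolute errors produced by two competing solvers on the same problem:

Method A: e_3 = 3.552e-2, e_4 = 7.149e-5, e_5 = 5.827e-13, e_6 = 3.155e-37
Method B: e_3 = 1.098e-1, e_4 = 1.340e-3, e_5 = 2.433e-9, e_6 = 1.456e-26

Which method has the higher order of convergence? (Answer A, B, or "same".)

same

Method A: p ≈ ln(3.155e-37/5.827e-13)/ln(5.827e-13/7.149e-5) ≈ 3.00.
Method B: p ≈ ln(1.456e-26/2.433e-9)/ln(2.433e-9/1.340e-3) ≈ 3.00.
Both orders ≈ 3.0 — effectively the same.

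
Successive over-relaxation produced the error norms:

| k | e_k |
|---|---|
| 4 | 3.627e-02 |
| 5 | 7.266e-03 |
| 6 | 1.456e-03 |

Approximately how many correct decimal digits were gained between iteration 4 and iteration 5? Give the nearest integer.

1

Digits gained ≈ log₁₀(e_4/e_5) = log₁₀(3.627e-02/7.266e-03) = log₁₀(4.99174) ≈ 0.698.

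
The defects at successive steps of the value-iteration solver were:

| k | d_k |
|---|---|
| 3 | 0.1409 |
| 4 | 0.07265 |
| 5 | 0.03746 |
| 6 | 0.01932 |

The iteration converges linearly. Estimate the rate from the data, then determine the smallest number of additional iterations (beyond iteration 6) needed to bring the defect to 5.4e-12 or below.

34

Rate ρ ≈ d_6/d_5 = 0.01932/0.03746 = 0.5158.
After j more steps, d_{6+j} ≈ 0.01932·ρ^j; need ρ^j ≤ 5.4e-12/0.01932 = 2.79503e-10.
j ≥ ln(2.79503e-10)/ln(0.5158) = -21.9980/-0.66204 = 33.228.
So 34 more iterations are needed.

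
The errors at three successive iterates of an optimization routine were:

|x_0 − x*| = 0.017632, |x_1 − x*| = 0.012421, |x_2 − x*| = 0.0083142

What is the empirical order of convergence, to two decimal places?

1.15

p ≈ ln(|x_2 − x*|/|x_1 − x*|) / ln(|x_1 − x*|/|x_0 − x*|)
  = ln(0.0083142/0.012421) / ln(0.012421/0.017632)
  = ln(0.669366) / ln(0.704458)
  = -0.40142 / -0.35033 ≈ 1.14583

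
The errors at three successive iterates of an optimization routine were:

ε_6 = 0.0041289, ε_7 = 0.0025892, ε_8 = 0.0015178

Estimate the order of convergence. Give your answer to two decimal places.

1.14

p ≈ ln(ε_8/ε_7) / ln(ε_7/ε_6)
  = ln(0.0015178/0.0025892) / ln(0.0025892/0.0041289)
  = ln(0.586204) / ln(0.627092)
  = -0.53409 / -0.46666 ≈ 1.14449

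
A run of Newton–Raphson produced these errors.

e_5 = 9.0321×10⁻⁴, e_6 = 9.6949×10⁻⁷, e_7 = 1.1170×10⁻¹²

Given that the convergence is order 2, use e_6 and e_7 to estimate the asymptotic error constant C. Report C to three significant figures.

C ≈ e_7 / e_6^2
  = 1.1170×10⁻¹² / (9.6949×10⁻⁷)^2
  = 1.1170×10⁻¹² / 9.39911e-13 ≈ 1.1884

1.19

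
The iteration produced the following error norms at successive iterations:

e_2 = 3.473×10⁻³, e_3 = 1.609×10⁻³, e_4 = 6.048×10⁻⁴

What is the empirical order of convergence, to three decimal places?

1.272

p ≈ ln(e_4/e_3) / ln(e_3/e_2)
  = ln(6.048×10⁻⁴/1.609×10⁻³) / ln(1.609×10⁻³/3.473×10⁻³)
  = ln(0.375886) / ln(0.463288)
  = -0.978469 / -0.769406 ≈ 1.271720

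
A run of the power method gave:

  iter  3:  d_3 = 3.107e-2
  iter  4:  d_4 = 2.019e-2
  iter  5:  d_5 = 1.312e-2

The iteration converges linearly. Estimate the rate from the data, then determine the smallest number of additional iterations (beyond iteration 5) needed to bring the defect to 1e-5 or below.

Rate ρ ≈ d_5/d_4 = 1.312e-2/2.019e-2 = 0.6498.
After j more steps, d_{5+j} ≈ 1.312e-2·ρ^j; need ρ^j ≤ 1e-5/1.312e-2 = 0.000762195.
j ≥ ln(0.000762195)/ln(0.6498) = -7.1793/-0.43109 = 16.654.
So 17 more iterations are needed.

17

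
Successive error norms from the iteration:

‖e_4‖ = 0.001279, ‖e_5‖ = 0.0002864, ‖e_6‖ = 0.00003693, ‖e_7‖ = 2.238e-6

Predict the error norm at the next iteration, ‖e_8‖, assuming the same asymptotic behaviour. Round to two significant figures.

First estimate the order: p ≈ ln(‖e_7‖/‖e_6‖) / ln(‖e_6‖/‖e_5‖) = ln(2.238e-6/0.00003693)/ln(0.00003693/0.0002864) = ln(0.0606011)/ln(0.128946) ≈ 1.3686.
Then ‖e_8‖ ≈ ‖e_7‖·(‖e_7‖/‖e_6‖)^p = 2.238e-6·(0.0606011)^1.3686 = 2.238e-6·0.0215627 ≈ 4.826e-08.

4.8e-8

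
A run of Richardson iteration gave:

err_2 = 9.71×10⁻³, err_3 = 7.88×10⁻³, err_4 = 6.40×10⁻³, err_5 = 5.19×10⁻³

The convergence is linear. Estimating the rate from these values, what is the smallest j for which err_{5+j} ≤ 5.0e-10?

78

Rate ρ ≈ err_5/err_4 = 5.19×10⁻³/6.40×10⁻³ = 0.8109.
After j more steps, err_{5+j} ≈ 5.19×10⁻³·ρ^j; need ρ^j ≤ 5.0e-10/5.19×10⁻³ = 9.63391e-08.
j ≥ ln(9.63391e-08)/ln(0.8109) = -16.1554/-0.20961 = 77.074.
So 78 more iterations are needed.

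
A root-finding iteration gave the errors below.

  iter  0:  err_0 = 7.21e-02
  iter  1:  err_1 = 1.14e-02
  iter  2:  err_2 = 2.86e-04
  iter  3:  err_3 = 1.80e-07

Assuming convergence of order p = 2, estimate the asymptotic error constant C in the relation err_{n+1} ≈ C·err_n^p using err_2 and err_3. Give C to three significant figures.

2.20

C ≈ err_3 / err_2^2
  = 1.80e-07 / (2.86e-04)^2
  = 1.80e-07 / 8.1796e-08 ≈ 2.2006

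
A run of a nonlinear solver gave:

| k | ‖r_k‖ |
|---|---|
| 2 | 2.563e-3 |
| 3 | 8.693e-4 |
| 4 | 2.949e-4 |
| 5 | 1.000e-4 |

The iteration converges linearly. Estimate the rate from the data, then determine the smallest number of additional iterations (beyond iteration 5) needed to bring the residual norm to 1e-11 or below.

15

Rate ρ ≈ ‖r_5‖/‖r_4‖ = 1.000e-4/2.949e-4 = 0.3391.
After j more steps, ‖r_{5+j}‖ ≈ 1.000e-4·ρ^j; need ρ^j ≤ 1e-11/1.000e-4 = 1e-07.
j ≥ ln(1e-07)/ln(0.3391) = -16.1181/-1.08146 = 14.904.
So 15 more iterations are needed.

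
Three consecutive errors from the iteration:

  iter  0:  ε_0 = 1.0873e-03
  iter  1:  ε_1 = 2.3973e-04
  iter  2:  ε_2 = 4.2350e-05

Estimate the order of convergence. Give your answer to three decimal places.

1.147

p ≈ ln(ε_2/ε_1) / ln(ε_1/ε_0)
  = ln(4.2350e-05/2.3973e-04) / ln(2.3973e-04/1.0873e-03)
  = ln(0.176657) / ln(0.220482)
  = -1.733545 / -1.511939 ≈ 1.146571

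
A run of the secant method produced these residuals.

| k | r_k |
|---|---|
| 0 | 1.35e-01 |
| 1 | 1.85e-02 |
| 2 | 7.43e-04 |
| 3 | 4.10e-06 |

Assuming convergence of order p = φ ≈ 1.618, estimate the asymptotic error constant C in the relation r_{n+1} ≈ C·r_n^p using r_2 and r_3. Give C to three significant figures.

C ≈ r_3 / r_2^1.618
  = 4.10e-06 / (7.43e-04)^1.618
  = 4.10e-06 / 8.65486e-06 ≈ 0.47372

0.474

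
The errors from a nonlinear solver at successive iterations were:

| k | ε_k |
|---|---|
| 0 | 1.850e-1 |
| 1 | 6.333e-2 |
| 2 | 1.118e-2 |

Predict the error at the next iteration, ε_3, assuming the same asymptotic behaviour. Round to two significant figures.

6.8e-4

First estimate the order: p ≈ ln(ε_2/ε_1) / ln(ε_1/ε_0) = ln(1.118e-2/6.333e-2)/ln(6.333e-2/1.850e-1) = ln(0.176536)/ln(0.342324) ≈ 1.6178.
Then ε_3 ≈ ε_2·(ε_2/ε_1)^p = 1.118e-2·(0.176536)^1.6178 = 1.118e-2·0.0604682 ≈ 0.000676.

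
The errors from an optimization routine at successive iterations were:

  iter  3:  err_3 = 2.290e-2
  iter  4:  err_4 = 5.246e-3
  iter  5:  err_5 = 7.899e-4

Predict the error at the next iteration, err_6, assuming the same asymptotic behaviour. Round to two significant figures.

6.9e-5

First estimate the order: p ≈ ln(err_5/err_4) / ln(err_4/err_3) = ln(7.899e-4/5.246e-3)/ln(5.246e-3/2.290e-2) = ln(0.150572)/ln(0.229083) ≈ 1.2848.
Then err_6 ≈ err_5·(err_5/err_4)^p = 7.899e-4·(0.150572)^1.2848 = 7.899e-4·0.0878144 ≈ 6.936e-05.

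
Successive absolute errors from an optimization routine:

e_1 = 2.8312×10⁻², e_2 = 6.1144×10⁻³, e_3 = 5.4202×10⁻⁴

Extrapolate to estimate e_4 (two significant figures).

1.2e-5

First estimate the order: p ≈ ln(e_3/e_2) / ln(e_2/e_1) = ln(5.4202×10⁻⁴/6.1144×10⁻³)/ln(6.1144×10⁻³/2.8312×10⁻²) = ln(0.0886465)/ln(0.215965) ≈ 1.5810.
Then e_4 ≈ e_3·(e_3/e_2)^p = 5.4202×10⁻⁴·(0.0886465)^1.5810 = 5.4202×10⁻⁴·0.0216897 ≈ 1.176e-05.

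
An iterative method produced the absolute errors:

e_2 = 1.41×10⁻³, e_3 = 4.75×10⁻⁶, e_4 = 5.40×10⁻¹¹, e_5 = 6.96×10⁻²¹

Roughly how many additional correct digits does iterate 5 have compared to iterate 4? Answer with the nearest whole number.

10

Digits gained ≈ log₁₀(e_4/e_5) = log₁₀(5.40×10⁻¹¹/6.96×10⁻²¹) = log₁₀(7.75862e+09) ≈ 9.890.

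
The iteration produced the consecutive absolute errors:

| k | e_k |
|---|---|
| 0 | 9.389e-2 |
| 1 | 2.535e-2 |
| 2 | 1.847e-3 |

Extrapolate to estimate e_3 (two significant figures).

9.8e-6

First estimate the order: p ≈ ln(e_2/e_1) / ln(e_1/e_0) = ln(1.847e-3/2.535e-2)/ln(2.535e-2/9.389e-2) = ln(0.07286)/ln(0.269997) ≈ 2.0004.
Then e_3 ≈ e_2·(e_2/e_1)^p = 1.847e-3·(0.07286)^2.0004 = 1.847e-3·0.00530302 ≈ 9.795e-06.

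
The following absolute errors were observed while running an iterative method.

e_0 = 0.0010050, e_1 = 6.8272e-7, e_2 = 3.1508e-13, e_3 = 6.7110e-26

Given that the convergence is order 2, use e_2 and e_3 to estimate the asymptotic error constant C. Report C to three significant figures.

C ≈ e_3 / e_2^2
  = 6.7110e-26 / (3.1508e-13)^2
  = 6.7110e-26 / 9.92754e-26 ≈ 0.676

0.676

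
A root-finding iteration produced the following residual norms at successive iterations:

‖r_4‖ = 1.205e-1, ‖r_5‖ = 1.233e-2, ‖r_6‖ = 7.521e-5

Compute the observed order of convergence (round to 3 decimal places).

p ≈ ln(‖r_6‖/‖r_5‖) / ln(‖r_5‖/‖r_4‖)
  = ln(7.521e-5/1.233e-2) / ln(1.233e-2/1.205e-1)
  = ln(0.00609976) / ln(0.102324)
  = -5.099506 / -2.279611 ≈ 2.237007

2.237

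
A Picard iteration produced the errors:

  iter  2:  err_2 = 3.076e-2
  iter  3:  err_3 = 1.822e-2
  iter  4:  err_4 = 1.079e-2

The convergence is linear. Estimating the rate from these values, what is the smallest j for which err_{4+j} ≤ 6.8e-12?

41

Rate ρ ≈ err_4/err_3 = 1.079e-2/1.822e-2 = 0.5922.
After j more steps, err_{4+j} ≈ 1.079e-2·ρ^j; need ρ^j ≤ 6.8e-12/1.079e-2 = 6.30213e-10.
j ≥ ln(6.30213e-10)/ln(0.5922) = -21.1850/-0.52391 = 40.436.
So 41 more iterations are needed.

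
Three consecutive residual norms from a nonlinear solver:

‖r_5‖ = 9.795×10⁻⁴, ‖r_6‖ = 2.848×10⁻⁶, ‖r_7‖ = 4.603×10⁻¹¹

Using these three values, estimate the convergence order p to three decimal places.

p ≈ ln(‖r_7‖/‖r_6‖) / ln(‖r_6‖/‖r_5‖)
  = ln(4.603×10⁻¹¹/2.848×10⁻⁶) / ln(2.848×10⁻⁶/9.795×10⁻⁴)
  = ln(1.61622e-05) / ln(0.00290761)
  = -11.032835 / -5.840424 ≈ 1.889047

1.889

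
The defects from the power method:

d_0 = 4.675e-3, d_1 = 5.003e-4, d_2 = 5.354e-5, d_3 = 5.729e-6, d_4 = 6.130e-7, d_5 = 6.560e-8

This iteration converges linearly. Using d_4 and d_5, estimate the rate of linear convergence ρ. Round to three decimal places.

ρ ≈ d_5/d_4 = 6.560e-8/6.130e-7 = 0.10701

0.107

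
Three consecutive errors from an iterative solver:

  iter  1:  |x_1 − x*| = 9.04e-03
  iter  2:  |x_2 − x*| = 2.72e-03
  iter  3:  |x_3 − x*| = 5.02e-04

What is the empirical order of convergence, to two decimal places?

p ≈ ln(|x_3 − x*|/|x_2 − x*|) / ln(|x_2 − x*|/|x_1 − x*|)
  = ln(5.02e-04/2.72e-03) / ln(2.72e-03/9.04e-03)
  = ln(0.184559) / ln(0.300885)
  = -1.68979 / -1.20103 ≈ 1.40695

1.41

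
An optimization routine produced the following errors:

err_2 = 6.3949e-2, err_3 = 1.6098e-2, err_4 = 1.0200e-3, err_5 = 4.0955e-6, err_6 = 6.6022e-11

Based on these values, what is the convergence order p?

Consecutive ratios: err_6/err_5 = 6.6022e-11/4.0955e-6 = 1.61206e-05, err_5/err_4 = 4.0955e-6/1.0200e-3 = 0.0040152.
p ≈ ln(1.61206e-05)/ln(0.0040152) = -11.0354/-5.5177 ≈ 2.00.
So the convergence is quadratic (order 2).

2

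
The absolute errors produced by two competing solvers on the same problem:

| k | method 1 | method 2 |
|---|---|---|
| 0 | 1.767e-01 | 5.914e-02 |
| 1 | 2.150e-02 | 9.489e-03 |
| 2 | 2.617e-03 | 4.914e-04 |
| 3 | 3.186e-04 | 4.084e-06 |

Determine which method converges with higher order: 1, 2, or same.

Method 1: p ≈ ln(3.186e-04/2.617e-03)/ln(2.617e-03/2.150e-02) ≈ 1.00.
Method 2: p ≈ ln(4.084e-06/4.914e-04)/ln(4.914e-04/9.489e-03) ≈ 1.62.
Method 2 has the higher order (≈1.6 vs ≈1.0).

2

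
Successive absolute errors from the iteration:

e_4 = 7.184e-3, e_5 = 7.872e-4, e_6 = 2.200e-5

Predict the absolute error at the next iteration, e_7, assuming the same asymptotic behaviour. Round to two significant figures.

First estimate the order: p ≈ ln(e_6/e_5) / ln(e_5/e_4) = ln(2.200e-5/7.872e-4)/ln(7.872e-4/7.184e-3) = ln(0.0279472)/ln(0.109577) ≈ 1.6179.
Then e_7 ≈ e_6·(e_6/e_5)^p = 2.200e-5·(0.0279472)^1.6179 = 2.200e-5·0.0030643 ≈ 6.741e-08.

6.7e-8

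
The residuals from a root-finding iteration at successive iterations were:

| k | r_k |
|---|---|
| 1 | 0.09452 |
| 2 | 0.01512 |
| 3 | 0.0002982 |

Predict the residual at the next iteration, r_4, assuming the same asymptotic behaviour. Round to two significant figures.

6.6e-8

First estimate the order: p ≈ ln(r_3/r_2) / ln(r_2/r_1) = ln(0.0002982/0.01512)/ln(0.01512/0.09452) = ln(0.0197222)/ln(0.159966) ≈ 2.1421.
Then r_4 ≈ r_3·(r_3/r_2)^p = 0.0002982·(0.0197222)^2.1421 = 0.0002982·0.000222651 ≈ 6.639e-08.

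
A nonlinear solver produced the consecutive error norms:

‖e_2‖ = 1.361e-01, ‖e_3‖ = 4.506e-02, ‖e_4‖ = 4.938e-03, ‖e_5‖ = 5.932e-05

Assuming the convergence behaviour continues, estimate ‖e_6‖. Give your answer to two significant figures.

First estimate the order: p ≈ ln(‖e_5‖/‖e_4‖) / ln(‖e_4‖/‖e_3‖) = ln(5.932e-05/4.938e-03)/ln(4.938e-03/4.506e-02) = ln(0.012013)/ln(0.109587) ≈ 1.9999.
Then ‖e_6‖ ≈ ‖e_5‖·(‖e_5‖/‖e_4‖)^p = 5.932e-05·(0.012013)^1.9999 = 5.932e-05·0.000144376 ≈ 8.564e-09.

8.6e-9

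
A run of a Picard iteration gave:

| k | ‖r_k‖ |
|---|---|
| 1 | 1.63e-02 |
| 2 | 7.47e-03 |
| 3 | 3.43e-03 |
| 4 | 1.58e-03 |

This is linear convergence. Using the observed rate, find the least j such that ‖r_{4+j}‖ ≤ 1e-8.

16

Rate ρ ≈ ‖r_4‖/‖r_3‖ = 1.58e-03/3.43e-03 = 0.4606.
After j more steps, ‖r_{4+j}‖ ≈ 1.58e-03·ρ^j; need ρ^j ≤ 1e-8/1.58e-03 = 6.32911e-06.
j ≥ ln(6.32911e-06)/ln(0.4606) = -11.9704/-0.77523 = 15.441.
So 16 more iterations are needed.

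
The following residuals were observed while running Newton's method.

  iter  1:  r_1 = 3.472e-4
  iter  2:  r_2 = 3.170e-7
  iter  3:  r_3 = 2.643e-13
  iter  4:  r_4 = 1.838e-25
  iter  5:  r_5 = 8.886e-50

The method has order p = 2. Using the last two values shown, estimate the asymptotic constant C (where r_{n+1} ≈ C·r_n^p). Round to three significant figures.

2.63

C ≈ r_5 / r_4^2
  = 8.886e-50 / (1.838e-25)^2
  = 8.886e-50 / 3.37824e-50 ≈ 2.6304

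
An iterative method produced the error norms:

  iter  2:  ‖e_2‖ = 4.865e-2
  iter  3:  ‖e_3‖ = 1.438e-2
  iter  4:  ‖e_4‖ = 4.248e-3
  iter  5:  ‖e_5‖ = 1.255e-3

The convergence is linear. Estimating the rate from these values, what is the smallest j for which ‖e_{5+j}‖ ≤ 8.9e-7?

Rate ρ ≈ ‖e_5‖/‖e_4‖ = 1.255e-3/4.248e-3 = 0.2954.
After j more steps, ‖e_{5+j}‖ ≈ 1.255e-3·ρ^j; need ρ^j ≤ 8.9e-7/1.255e-3 = 0.000709163.
j ≥ ln(0.000709163)/ln(0.2954) = -7.2514/-1.21942 = 5.947.
So 6 more iterations are needed.

6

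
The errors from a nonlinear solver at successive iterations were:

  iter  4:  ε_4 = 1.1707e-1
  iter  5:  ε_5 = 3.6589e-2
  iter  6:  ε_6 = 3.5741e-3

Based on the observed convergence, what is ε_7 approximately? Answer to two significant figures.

First estimate the order: p ≈ ln(ε_6/ε_5) / ln(ε_5/ε_4) = ln(3.5741e-3/3.6589e-2)/ln(3.6589e-2/1.1707e-1) = ln(0.0976824)/ln(0.31254) ≈ 2.0000.
Then ε_7 ≈ ε_6·(ε_6/ε_5)^p = 3.5741e-3·(0.0976824)^2.0000 = 3.5741e-3·0.00954185 ≈ 3.41e-05.

3.4e-5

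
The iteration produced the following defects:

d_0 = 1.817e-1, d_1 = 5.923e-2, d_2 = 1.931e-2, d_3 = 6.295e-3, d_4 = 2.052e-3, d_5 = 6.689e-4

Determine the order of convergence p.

1

Consecutive ratios: d_5/d_4 = 6.689e-4/2.052e-3 = 0.325975, d_4/d_3 = 2.052e-3/6.295e-3 = 0.325973.
p ≈ ln(0.325975)/ln(0.325973) = -1.1209/-1.1209 ≈ 1.00.
So the convergence is linear (order 1).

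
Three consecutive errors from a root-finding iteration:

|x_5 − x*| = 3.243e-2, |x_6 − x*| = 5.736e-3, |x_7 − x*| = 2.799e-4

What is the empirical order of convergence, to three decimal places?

p ≈ ln(|x_7 − x*|/|x_6 − x*|) / ln(|x_6 − x*|/|x_5 − x*|)
  = ln(2.799e-4/5.736e-3) / ln(5.736e-3/3.243e-2)
  = ln(0.0487971) / ln(0.176873)
  = -3.020084 / -1.732323 ≈ 1.743372

1.743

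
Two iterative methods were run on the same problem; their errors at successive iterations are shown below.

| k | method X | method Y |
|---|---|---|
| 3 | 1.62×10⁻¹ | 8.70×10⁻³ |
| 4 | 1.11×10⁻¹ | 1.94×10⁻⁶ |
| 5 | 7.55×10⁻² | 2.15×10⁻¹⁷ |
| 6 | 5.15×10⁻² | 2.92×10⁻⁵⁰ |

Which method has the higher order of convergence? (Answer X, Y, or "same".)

Y

Method X: p ≈ ln(5.15×10⁻²/7.55×10⁻²)/ln(7.55×10⁻²/1.11×10⁻¹) ≈ 0.99.
Method Y: p ≈ ln(2.92×10⁻⁵⁰/2.15×10⁻¹⁷)/ln(2.15×10⁻¹⁷/1.94×10⁻⁶) ≈ 3.00.
Method Y has the higher order (≈3.0 vs ≈1.0).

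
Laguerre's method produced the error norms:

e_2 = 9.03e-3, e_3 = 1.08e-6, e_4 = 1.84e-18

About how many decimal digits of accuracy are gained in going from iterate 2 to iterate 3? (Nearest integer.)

Digits gained ≈ log₁₀(e_2/e_3) = log₁₀(9.03e-3/1.08e-6) = log₁₀(8361.11) ≈ 3.922.

4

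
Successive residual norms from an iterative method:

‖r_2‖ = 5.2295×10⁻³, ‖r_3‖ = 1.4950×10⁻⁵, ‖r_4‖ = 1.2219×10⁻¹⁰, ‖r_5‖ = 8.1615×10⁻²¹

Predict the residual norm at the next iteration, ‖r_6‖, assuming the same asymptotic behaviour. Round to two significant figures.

First estimate the order: p ≈ ln(‖r_5‖/‖r_4‖) / ln(‖r_4‖/‖r_3‖) = ln(8.1615×10⁻²¹/1.2219×10⁻¹⁰)/ln(1.2219×10⁻¹⁰/1.4950×10⁻⁵) = ln(6.67935e-11)/ln(8.17324e-06) ≈ 2.0000.
Then ‖r_6‖ ≈ ‖r_5‖·(‖r_5‖/‖r_4‖)^p = 8.1615×10⁻²¹·(6.67935e-11)^2.0000 = 8.1615×10⁻²¹·4.46137e-21 ≈ 3.641e-41.

3.6e-41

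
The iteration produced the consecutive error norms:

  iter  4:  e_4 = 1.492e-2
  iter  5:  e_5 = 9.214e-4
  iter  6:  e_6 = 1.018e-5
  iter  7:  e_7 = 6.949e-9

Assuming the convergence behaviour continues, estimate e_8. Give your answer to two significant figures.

First estimate the order: p ≈ ln(e_7/e_6) / ln(e_6/e_5) = ln(6.949e-9/1.018e-5)/ln(1.018e-5/9.214e-4) = ln(0.000682613)/ln(0.0110484) ≈ 1.6179.
Then e_8 ≈ e_7·(e_7/e_6)^p = 6.949e-9·(0.000682613)^1.6179 = 6.949e-9·7.55111e-06 ≈ 5.247e-14.

5.2e-14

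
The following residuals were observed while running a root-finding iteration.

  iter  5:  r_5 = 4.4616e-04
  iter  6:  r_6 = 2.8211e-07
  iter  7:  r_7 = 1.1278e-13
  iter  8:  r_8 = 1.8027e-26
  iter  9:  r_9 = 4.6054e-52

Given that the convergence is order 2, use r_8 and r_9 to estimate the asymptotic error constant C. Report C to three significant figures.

C ≈ r_9 / r_8^2
  = 4.6054e-52 / (1.8027e-26)^2
  = 4.6054e-52 / 3.24973e-52 ≈ 1.4172

1.42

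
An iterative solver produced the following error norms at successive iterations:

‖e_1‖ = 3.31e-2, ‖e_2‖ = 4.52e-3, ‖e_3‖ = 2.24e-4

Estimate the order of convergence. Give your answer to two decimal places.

1.51

p ≈ ln(‖e_3‖/‖e_2‖) / ln(‖e_2‖/‖e_1‖)
  = ln(2.24e-4/4.52e-3) / ln(4.52e-3/3.31e-2)
  = ln(0.0495575) / ln(0.136556)
  = -3.00462 / -1.99102 ≈ 1.50909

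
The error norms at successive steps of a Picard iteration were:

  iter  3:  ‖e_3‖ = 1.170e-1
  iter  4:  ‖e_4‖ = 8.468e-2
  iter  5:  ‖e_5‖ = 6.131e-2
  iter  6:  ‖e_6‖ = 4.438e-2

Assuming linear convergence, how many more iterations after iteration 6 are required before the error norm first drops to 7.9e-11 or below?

63

Rate ρ ≈ ‖e_6‖/‖e_5‖ = 4.438e-2/6.131e-2 = 0.7239.
After j more steps, ‖e_{6+j}‖ ≈ 4.438e-2·ρ^j; need ρ^j ≤ 7.9e-11/4.438e-2 = 1.78008e-09.
j ≥ ln(1.78008e-09)/ln(0.7239) = -20.1466/-0.32310 = 62.354.
So 63 more iterations are needed.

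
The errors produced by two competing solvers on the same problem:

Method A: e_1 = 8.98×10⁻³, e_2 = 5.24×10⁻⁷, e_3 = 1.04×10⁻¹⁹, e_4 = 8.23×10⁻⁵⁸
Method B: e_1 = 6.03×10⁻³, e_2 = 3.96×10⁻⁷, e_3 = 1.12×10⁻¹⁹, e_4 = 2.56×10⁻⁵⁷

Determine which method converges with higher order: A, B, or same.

same

Method A: p ≈ ln(8.23×10⁻⁵⁸/1.04×10⁻¹⁹)/ln(1.04×10⁻¹⁹/5.24×10⁻⁷) ≈ 3.00.
Method B: p ≈ ln(2.56×10⁻⁵⁷/1.12×10⁻¹⁹)/ln(1.12×10⁻¹⁹/3.96×10⁻⁷) ≈ 3.00.
Both orders ≈ 3.0 — effectively the same.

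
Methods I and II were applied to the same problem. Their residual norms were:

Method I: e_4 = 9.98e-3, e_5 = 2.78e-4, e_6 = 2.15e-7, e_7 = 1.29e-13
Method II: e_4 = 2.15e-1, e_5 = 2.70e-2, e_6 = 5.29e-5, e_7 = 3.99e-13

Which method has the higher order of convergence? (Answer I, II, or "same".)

II

Method I: p ≈ ln(1.29e-13/2.15e-7)/ln(2.15e-7/2.78e-4) ≈ 2.00.
Method II: p ≈ ln(3.99e-13/5.29e-5)/ln(5.29e-5/2.70e-2) ≈ 3.00.
Method II has the higher order (≈3.0 vs ≈2.0).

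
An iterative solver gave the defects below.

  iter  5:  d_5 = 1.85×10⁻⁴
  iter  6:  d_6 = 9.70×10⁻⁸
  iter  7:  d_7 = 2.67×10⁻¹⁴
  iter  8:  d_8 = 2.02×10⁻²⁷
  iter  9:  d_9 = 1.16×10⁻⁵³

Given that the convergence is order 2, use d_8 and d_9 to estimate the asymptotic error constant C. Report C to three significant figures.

C ≈ d_9 / d_8^2
  = 1.16×10⁻⁵³ / (2.02×10⁻²⁷)^2
  = 1.16×10⁻⁵³ / 4.0804e-54 ≈ 2.8429

2.84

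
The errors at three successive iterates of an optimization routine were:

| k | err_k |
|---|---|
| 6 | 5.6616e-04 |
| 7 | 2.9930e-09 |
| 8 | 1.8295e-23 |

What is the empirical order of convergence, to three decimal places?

2.694

p ≈ ln(err_8/err_7) / ln(err_7/err_6)
  = ln(1.8295e-23/2.9930e-09) / ln(2.9930e-09/5.6616e-04)
  = ln(6.1126e-15) / ln(5.28649e-06)
  = -32.728424 / -12.150356 ≈ 2.693619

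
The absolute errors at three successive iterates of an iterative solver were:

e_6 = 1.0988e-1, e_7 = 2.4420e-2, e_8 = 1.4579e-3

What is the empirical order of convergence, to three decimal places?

p ≈ ln(e_8/e_7) / ln(e_7/e_6)
  = ln(1.4579e-3/2.4420e-2) / ln(2.4420e-2/1.0988e-1)
  = ln(0.0597011) / ln(0.222242)
  = -2.818405 / -1.503988 ≈ 1.873954

1.874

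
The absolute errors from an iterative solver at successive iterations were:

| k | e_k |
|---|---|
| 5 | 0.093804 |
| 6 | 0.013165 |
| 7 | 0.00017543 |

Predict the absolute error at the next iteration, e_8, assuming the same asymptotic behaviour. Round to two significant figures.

First estimate the order: p ≈ ln(e_7/e_6) / ln(e_6/e_5) = ln(0.00017543/0.013165)/ln(0.013165/0.093804) = ln(0.0133255)/ln(0.140346) ≈ 2.1990.
Then e_8 ≈ e_7·(e_7/e_6)^p = 0.00017543·(0.0133255)^2.1990 = 0.00017543·7.51933e-05 ≈ 1.319e-08.

1.3e-8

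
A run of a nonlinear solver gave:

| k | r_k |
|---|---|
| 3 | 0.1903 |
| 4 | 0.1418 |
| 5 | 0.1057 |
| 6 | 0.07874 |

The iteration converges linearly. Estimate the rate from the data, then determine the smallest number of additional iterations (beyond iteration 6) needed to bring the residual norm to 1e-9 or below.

Rate ρ ≈ r_6/r_5 = 0.07874/0.1057 = 0.7449.
After j more steps, r_{6+j} ≈ 0.07874·ρ^j; need ρ^j ≤ 1e-9/0.07874 = 1.27e-08.
j ≥ ln(1.27e-08)/ln(0.7449) = -18.1817/-0.29451 = 61.735.
So 62 more iterations are needed.

62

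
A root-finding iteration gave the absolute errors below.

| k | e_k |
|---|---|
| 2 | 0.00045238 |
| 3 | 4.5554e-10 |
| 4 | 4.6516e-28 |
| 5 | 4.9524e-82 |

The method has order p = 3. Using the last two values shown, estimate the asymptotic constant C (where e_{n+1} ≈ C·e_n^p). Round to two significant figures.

C ≈ e_5 / e_4^3
  = 4.9524e-82 / (4.6516e-28)^3
  = 4.9524e-82 / 1.00648e-82 ≈ 4.9205

4.9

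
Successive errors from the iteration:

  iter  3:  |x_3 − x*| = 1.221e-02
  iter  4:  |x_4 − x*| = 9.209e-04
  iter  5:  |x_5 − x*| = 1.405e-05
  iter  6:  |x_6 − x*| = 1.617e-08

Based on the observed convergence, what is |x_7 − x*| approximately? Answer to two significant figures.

First estimate the order: p ≈ ln(|x_6 − x*|/|x_5 − x*|) / ln(|x_5 − x*|/|x_4 − x*|) = ln(1.617e-08/1.405e-05)/ln(1.405e-05/9.209e-04) = ln(0.00115089)/ln(0.0152568) ≈ 1.6179.
Then |x_7 − x*| ≈ |x_6 − x*|·(|x_6 − x*|/|x_5 − x*|)^p = 1.617e-08·(0.00115089)^1.6179 = 1.617e-08·1.75811e-05 ≈ 2.843e-13.

2.8e-13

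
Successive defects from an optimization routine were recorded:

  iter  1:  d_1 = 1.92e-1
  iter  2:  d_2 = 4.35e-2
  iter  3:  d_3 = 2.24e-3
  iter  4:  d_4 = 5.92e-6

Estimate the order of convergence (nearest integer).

2

Consecutive ratios: d_4/d_3 = 5.92e-6/2.24e-3 = 0.00264286, d_3/d_2 = 2.24e-3/4.35e-2 = 0.0514943.
p ≈ ln(0.00264286)/ln(0.0514943) = -5.9359/-2.9663 ≈ 2.00.
So the convergence is quadratic (order 2).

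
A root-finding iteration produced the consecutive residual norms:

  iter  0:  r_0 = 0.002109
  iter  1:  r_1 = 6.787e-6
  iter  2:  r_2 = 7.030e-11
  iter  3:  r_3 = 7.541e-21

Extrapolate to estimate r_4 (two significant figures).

First estimate the order: p ≈ ln(r_3/r_2) / ln(r_2/r_1) = ln(7.541e-21/7.030e-11)/ln(7.030e-11/6.787e-6) = ln(1.07269e-10)/ln(1.0358e-05) ≈ 2.0000.
Then r_4 ≈ r_3·(r_3/r_2)^p = 7.541e-21·(1.07269e-10)^2.0000 = 7.541e-21·1.15066e-20 ≈ 8.677e-41.

8.7e-41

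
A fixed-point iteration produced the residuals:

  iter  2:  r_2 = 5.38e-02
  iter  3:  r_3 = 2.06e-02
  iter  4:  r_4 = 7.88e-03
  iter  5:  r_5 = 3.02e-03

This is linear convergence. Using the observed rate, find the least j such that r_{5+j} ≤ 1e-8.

Rate ρ ≈ r_5/r_4 = 3.02e-03/7.88e-03 = 0.3832.
After j more steps, r_{5+j} ≈ 3.02e-03·ρ^j; need ρ^j ≤ 1e-8/3.02e-03 = 3.31126e-06.
j ≥ ln(3.31126e-06)/ln(0.3832) = -12.6182/-0.95920 = 13.155.
So 14 more iterations are needed.

14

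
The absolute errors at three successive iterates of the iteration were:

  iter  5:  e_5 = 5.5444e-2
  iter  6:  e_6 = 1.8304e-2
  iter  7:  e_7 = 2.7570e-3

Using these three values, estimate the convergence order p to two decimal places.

p ≈ ln(e_7/e_6) / ln(e_6/e_5)
  = ln(2.7570e-3/1.8304e-2) / ln(1.8304e-2/5.5444e-2)
  = ln(0.150623) / ln(0.330135)
  = -1.89298 / -1.10825 ≈ 1.70808

1.71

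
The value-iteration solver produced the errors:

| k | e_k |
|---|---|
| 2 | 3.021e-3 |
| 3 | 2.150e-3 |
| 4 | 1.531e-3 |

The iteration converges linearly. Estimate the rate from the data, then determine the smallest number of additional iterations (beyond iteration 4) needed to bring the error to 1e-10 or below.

Rate ρ ≈ e_4/e_3 = 1.531e-3/2.150e-3 = 0.7121.
After j more steps, e_{4+j} ≈ 1.531e-3·ρ^j; need ρ^j ≤ 1e-10/1.531e-3 = 6.53168e-08.
j ≥ ln(6.53168e-08)/ln(0.7121) = -16.5440/-0.33954 = 48.725.
So 49 more iterations are needed.

49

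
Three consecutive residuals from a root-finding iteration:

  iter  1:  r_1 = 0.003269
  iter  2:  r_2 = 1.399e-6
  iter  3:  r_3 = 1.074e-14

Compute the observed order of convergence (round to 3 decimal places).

p ≈ ln(r_3/r_2) / ln(r_2/r_1)
  = ln(1.074e-14/1.399e-6) / ln(1.399e-6/0.003269)
  = ln(7.67691e-09) / ln(0.00042796)
  = -18.685049 / -7.756481 ≈ 2.408960

2.409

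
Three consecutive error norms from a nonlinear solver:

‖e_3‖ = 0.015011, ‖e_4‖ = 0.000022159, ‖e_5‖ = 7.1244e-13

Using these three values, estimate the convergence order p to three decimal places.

2.647

p ≈ ln(‖e_5‖/‖e_4‖) / ln(‖e_4‖/‖e_3‖)
  = ln(7.1244e-13/0.000022159) / ln(0.000022159/0.015011)
  = ln(3.21513e-08) / ln(0.00147618)
  = -17.252813 / -6.518298 ≈ 2.646828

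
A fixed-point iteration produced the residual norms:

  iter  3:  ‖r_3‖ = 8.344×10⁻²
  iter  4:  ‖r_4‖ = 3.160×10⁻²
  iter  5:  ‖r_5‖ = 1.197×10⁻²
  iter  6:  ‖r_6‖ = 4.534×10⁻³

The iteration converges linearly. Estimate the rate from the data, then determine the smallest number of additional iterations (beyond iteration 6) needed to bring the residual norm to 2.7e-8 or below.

13

Rate ρ ≈ ‖r_6‖/‖r_5‖ = 4.534×10⁻³/1.197×10⁻² = 0.3788.
After j more steps, ‖r_{6+j}‖ ≈ 4.534×10⁻³·ρ^j; need ρ^j ≤ 2.7e-8/4.534×10⁻³ = 5.95501e-06.
j ≥ ln(5.95501e-06)/ln(0.3788) = -12.0313/-0.97075 = 12.394.
So 13 more iterations are needed.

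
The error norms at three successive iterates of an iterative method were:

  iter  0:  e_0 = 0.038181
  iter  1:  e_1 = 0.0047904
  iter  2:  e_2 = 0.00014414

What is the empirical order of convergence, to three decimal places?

1.688

p ≈ ln(e_2/e_1) / ln(e_1/e_0)
  = ln(0.00014414/0.0047904) / ln(0.0047904/0.038181)
  = ln(0.0300893) / ln(0.125466)
  = -3.503586 / -2.075720 ≈ 1.687890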